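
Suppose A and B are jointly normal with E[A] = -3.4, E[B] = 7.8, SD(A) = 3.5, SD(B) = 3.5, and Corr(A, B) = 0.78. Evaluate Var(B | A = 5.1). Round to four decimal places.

4.7971

For a bivariate normal, Var(B | A=x) = σ_B²(1 − ρ²).
Var(B | A=5.1) = (3.5)²·(1 − (0.78)²) = 12.25·0.3916 = 4.7971.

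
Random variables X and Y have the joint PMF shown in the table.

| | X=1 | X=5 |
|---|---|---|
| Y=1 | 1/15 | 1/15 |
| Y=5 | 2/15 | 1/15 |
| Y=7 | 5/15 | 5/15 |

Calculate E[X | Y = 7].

P(Y = 7) = 2/3.
Σ X·P over the event = 1·(5/15) + 5·(5/15) = 2.
E[X | Y = 7] = (2) / (2/3) = 3.

3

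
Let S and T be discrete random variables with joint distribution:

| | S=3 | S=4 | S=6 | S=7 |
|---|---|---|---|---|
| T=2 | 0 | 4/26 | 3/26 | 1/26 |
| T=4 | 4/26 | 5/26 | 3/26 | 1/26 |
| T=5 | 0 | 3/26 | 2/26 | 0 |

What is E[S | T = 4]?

P(T = 4) = 1/2.
Σ S·P over the event = 3·(4/26) + 4·(5/26) + 6·(3/26) + 7·(1/26) = 57/26.
E[S | T = 4] = (57/26) / (1/2) = 57/13.

57/13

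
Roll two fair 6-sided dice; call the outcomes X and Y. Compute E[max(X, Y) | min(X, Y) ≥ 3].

P(min(X, Y) ≥ 3) = 4/9.
Summing max(X,Y)·P(x,y) over outcomes with min(X, Y) ≥ 3 gives 41/18.
E[max(X, Y) | min(X, Y) ≥ 3] = (41/18) / (4/9) = 41/8.

41/8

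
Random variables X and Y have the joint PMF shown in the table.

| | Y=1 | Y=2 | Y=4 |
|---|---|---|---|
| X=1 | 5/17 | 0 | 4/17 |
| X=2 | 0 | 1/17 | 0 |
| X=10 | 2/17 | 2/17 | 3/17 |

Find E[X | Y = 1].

25/7

P(Y = 1) = 7/17.
Σ X·P over the event = 1·(5/17) + 10·(2/17) = 25/17.
E[X | Y = 1] = (25/17) / (7/17) = 25/7.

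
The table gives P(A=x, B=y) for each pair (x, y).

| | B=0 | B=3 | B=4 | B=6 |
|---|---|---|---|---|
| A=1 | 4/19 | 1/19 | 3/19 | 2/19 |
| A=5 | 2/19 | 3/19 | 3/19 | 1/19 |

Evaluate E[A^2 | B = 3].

19

P(B = 3) = 4/19.
Σ A^2·P over the event = 1·(1/19) + 25·(3/19) = 4.
E[A^2 | B = 3] = (4) / (4/19) = 19.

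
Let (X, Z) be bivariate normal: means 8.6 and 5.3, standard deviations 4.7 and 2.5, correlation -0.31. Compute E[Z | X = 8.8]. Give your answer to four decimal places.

The regression of Z on X has slope ρ·σ_Z/σ_X and passes through (μ_X, μ_Z).
E[Z | X=8.8] = 5.3 + (-0.31)·(2.5/4.7)·(8.8 − (8.6)) = 5.3 + (-0.16489)·(0.2) = 5.2670.

5.2670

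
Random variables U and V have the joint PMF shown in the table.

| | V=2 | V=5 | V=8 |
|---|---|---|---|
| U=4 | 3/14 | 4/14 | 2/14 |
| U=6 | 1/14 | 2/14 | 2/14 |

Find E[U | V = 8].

5

P(V = 8) = 2/7.
Σ U·P over the event = 4·(2/14) + 6·(2/14) = 10/7.
E[U | V = 8] = (10/7) / (2/7) = 5.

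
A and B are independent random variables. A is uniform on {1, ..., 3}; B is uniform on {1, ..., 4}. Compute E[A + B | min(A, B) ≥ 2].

P(min(A, B) ≥ 2) = 1/2.
Summing (A+B)·P(x,y) over outcomes with min(A, B) ≥ 2 gives 11/4.
E[A + B | min(A, B) ≥ 2] = (11/4) / (1/2) = 11/2.

11/2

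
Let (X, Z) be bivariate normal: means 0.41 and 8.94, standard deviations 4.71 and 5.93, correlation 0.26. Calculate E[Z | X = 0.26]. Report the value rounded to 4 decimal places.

E[Z | X=x] = μ_Z + ρ(σ_Z/σ_X)(x − μ_X) for jointly normal variables.
E[Z | X=0.26] = 8.94 + (0.26)·(5.93/4.71)·(0.26 − (0.41)) = 8.94 + (0.32735)·(-0.15) = 8.8909.

8.8909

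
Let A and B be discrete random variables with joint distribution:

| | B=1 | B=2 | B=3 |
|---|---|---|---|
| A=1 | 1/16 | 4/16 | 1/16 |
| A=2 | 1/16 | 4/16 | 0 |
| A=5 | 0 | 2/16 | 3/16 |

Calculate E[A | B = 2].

P(B = 2) = 5/8.
Σ A·P over the event = 1·(4/16) + 2·(4/16) + 5·(2/16) = 11/8.
E[A | B = 2] = (11/8) / (5/8) = 11/5.

11/5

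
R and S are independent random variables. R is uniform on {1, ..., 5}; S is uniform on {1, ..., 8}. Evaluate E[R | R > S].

4

Outcomes with R > S: (2,1), (3,1), (3,2), (4,1), (4,2), (4,3), (5,1), (5,2), (5,3), (5,4), each with probability 1/40.
E[R | R > S] = (2 + 3 + 3 + 4 + 4 + 4 + 5 + 5 + 5 + 5) / 10 = 4.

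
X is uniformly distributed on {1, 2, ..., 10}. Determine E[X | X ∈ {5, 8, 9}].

22/3

P(X ∈ {5, 8, 9}) = 3/10.
Σ over the event: 5·1/10 + 8·1/10 + 9·1/10 = 11/5.
E[X | X ∈ {5, 8, 9}] = (11/5) / (3/10) = 22/3.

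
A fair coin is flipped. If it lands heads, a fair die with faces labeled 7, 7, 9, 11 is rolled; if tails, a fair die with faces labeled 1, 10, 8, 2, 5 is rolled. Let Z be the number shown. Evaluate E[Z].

137/20

E[Z | heads] = (7+7+9+11)/4 = 17/2.
E[Z | tails] = (1+10+8+2+5)/5 = 26/5.
By the law of total expectation,
E[Z] = (1/2)·(17/2) + (1/2)·(26/5) = 137/20.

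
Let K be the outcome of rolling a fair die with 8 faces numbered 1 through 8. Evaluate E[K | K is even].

Given K is even, K is equally likely to be any of {2, 4, 6, 8}.
E[K | K is even] = (2 + 4 + 6 + 8) / 4 = 5.

5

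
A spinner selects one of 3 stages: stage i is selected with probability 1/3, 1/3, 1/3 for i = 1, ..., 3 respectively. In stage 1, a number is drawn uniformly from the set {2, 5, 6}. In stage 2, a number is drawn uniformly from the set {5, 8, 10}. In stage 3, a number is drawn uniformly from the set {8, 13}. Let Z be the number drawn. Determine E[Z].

E[Z | stage 1] = (2+5+6)/3 = 13/3.
E[Z | stage 2] = (5+8+10)/3 = 23/3.
E[Z | stage 3] = (8+13)/2 = 21/2.
By the law of total expectation,
E[Z] = (1/3)·(13/3) + (1/3)·(23/3) + (1/3)·(21/2) = 15/2.

15/2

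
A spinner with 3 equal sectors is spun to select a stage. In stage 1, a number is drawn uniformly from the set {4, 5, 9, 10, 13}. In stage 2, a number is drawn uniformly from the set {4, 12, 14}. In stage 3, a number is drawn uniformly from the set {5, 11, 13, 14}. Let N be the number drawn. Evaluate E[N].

E[N | stage 1] = (4+5+9+10+13)/5 = 41/5.
E[N | stage 2] = (4+12+14)/3 = 10.
E[N | stage 3] = (5+11+13+14)/4 = 43/4.
E[N] = (1/3)·(41/5) + (1/3)·(10) + (1/3)·(43/4) = 193/20.

193/20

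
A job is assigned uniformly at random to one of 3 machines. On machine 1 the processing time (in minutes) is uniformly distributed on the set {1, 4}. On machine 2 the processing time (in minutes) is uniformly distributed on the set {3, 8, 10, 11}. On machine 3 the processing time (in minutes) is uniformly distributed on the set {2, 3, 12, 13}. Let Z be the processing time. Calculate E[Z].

E[Z | machine 1] = (1+4)/2 = 5/2.
E[Z | machine 2] = (3+8+10+11)/4 = 8.
E[Z | machine 3] = (2+3+12+13)/4 = 15/2.
By the law of total expectation,
E[Z] = (1/3)·(5/2) + (1/3)·(8) + (1/3)·(15/2) = 6.

6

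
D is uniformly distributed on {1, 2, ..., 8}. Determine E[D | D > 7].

Given D > 7, D is equally likely to be any of {8}.
E[D | D > 7] = (8) / 1 = 8.

8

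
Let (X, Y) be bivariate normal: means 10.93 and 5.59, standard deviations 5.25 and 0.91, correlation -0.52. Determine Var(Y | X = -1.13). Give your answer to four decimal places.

0.6042

The conditional variance in a bivariate normal is σ_Y²(1 − ρ²), independent of x.
Var(Y | X=-1.13) = (0.91)²·(1 − (-0.52)²) = 0.8281·0.7296 = 0.6042.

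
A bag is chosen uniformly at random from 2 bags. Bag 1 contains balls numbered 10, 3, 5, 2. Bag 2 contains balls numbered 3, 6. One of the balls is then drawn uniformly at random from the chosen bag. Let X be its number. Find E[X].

E[X | bag 1] = (10+3+5+2)/4 = 5.
E[X | bag 2] = (3+6)/2 = 9/2.
By the law of total expectation,
E[X] = (1/2)·(5) + (1/2)·(9/2) = 19/4.

19/4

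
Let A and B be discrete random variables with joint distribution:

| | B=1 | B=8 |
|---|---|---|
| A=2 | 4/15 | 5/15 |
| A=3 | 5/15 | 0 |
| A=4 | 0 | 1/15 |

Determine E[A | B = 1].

23/9

P(B = 1) = 3/5.
Σ A·P over the event = 2·(4/15) + 3·(5/15) = 23/15.
E[A | B = 1] = (23/15) / (3/5) = 23/9.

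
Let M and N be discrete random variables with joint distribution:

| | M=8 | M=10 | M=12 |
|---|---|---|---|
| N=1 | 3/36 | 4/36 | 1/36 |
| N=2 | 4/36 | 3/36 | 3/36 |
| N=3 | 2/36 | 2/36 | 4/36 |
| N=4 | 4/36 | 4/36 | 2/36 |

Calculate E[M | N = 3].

P(N = 3) = 2/9.
Σ M·P over the event = 8·(2/36) + 10·(2/36) + 12·(4/36) = 7/3.
E[M | N = 3] = (7/3) / (2/9) = 21/2.

21/2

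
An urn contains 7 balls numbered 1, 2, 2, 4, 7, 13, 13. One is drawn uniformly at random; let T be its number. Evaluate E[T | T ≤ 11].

P(T ≤ 11) = 5/7.
Σ over the event: 1·1/7 + 2·2/7 + 4·1/7 + 7·1/7 = 16/7.
E[T | T ≤ 11] = (16/7) / (5/7) = 16/5.

16/5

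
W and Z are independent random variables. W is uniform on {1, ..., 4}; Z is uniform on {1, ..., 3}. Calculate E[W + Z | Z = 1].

7/2

P(Z = 1) = 1/3.
Summing (W+Z)·P(x,y) over outcomes with Z = 1 gives 7/6.
E[W + Z | Z = 1] = (7/6) / (1/3) = 7/2.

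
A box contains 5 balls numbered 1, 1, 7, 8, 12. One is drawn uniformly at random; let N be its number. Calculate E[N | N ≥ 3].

9

P(N ≥ 3) = 3/5.
Σ over the event: 7·1/5 + 8·1/5 + 12·1/5 = 27/5.
E[N | N ≥ 3] = (27/5) / (3/5) = 9.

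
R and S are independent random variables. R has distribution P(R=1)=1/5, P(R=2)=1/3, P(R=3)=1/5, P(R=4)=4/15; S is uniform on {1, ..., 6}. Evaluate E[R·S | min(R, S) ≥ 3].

225/14

P(min(R, S) ≥ 3) = 14/45.
Summing RS·P(x,y) over outcomes with min(R, S) ≥ 3 gives 5.
E[R·S | min(R, S) ≥ 3] = (5) / (14/45) = 225/14.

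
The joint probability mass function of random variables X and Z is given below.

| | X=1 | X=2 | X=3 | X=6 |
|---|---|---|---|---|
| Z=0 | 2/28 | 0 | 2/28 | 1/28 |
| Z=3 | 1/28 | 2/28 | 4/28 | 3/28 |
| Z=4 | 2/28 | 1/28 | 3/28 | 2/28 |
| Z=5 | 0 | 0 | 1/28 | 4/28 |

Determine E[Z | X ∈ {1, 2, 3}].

25/9

P(X ∈ {1, 2, 3}) = 9/14.
Summing Z·P(X=x,Z=y) over the conditioning event gives 25/14.
E[Z | X ∈ {1, 2, 3}] = (25/14) / (9/14) = 25/9.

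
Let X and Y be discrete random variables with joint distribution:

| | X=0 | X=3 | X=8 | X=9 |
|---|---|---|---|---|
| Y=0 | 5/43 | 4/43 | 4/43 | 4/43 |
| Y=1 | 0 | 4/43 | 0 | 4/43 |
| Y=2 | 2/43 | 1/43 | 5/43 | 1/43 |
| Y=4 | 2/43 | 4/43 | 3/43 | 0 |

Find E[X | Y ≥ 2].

44/9

P(Y ≥ 2) = 18/43.
Summing X·P(X=x,Y=y) over the conditioning event gives 88/43.
E[X | Y ≥ 2] = (88/43) / (18/43) = 44/9.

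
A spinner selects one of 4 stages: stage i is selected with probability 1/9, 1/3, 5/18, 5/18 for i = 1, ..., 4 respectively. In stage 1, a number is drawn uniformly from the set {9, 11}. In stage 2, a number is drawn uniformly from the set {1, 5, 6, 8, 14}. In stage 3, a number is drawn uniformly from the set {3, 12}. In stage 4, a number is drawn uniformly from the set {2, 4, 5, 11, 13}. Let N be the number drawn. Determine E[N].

E[N | stage 1] = (9+11)/2 = 10.
E[N | stage 2] = (1+5+6+8+14)/5 = 34/5.
E[N | stage 3] = (3+12)/2 = 15/2.
E[N | stage 4] = (2+4+5+11+13)/5 = 7.
By the law of total expectation,
E[N] = (1/9)·(10) + (1/3)·(34/5) + (5/18)·(15/2) + (5/18)·(7) = 1333/180.

1333/180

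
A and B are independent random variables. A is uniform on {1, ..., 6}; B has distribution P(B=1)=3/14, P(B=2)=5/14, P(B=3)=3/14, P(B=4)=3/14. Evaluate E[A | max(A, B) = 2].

P(max(A, B) = 2) = 13/84.
Summing A·P(x,y) over outcomes with max(A, B) = 2 gives 1/4.
E[A | max(A, B) = 2] = (1/4) / (13/84) = 21/13.

21/13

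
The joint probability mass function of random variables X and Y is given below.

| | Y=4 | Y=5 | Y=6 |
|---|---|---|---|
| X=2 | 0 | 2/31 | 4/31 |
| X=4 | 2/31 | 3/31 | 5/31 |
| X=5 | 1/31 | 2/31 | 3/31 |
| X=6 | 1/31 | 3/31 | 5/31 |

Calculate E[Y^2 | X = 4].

287/10

P(X = 4) = 10/31.
Summing Y^2·P(X=x,Y=y) over the conditioning event gives 287/31.
E[Y^2 | X = 4] = (287/31) / (10/31) = 287/10.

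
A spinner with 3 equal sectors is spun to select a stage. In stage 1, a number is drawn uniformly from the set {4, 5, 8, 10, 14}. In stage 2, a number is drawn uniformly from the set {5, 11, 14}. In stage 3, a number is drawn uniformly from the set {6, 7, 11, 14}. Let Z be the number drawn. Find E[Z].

E[Z | stage 1] = (4+5+8+10+14)/5 = 41/5.
E[Z | stage 2] = (5+11+14)/3 = 10.
E[Z | stage 3] = (6+7+11+14)/4 = 19/2.
E[Z] = (1/3)·(41/5) + (1/3)·(10) + (1/3)·(19/2) = 277/30.

277/30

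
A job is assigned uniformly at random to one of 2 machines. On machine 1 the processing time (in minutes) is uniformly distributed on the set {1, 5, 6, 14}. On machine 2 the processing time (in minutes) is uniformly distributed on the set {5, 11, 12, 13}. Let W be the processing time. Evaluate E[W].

67/8

E[W | machine 1] = (1+5+6+14)/4 = 13/2.
E[W | machine 2] = (5+11+12+13)/4 = 41/4.
E[W] = (1/2)·(13/2) + (1/2)·(41/4) = 67/8.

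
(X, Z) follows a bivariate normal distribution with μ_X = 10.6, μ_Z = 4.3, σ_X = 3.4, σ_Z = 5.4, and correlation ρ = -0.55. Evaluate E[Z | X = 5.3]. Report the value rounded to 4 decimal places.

The regression of Z on X has slope ρ·σ_Z/σ_X and passes through (μ_X, μ_Z).
E[Z | X=5.3] = 4.3 + (-0.55)·(5.4/3.4)·(5.3 − (10.6)) = 4.3 + (-0.87353)·(-5.3) = 8.9297.

8.9297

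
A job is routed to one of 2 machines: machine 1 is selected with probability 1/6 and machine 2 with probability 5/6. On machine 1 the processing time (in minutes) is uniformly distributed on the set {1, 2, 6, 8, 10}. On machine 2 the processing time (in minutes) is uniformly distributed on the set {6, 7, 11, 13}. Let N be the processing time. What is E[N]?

1033/120

E[N | machine 1] = (1+2+6+8+10)/5 = 27/5.
E[N | machine 2] = (6+7+11+13)/4 = 37/4.
E[N] = (1/6)·(27/5) + (5/6)·(37/4) = 1033/120.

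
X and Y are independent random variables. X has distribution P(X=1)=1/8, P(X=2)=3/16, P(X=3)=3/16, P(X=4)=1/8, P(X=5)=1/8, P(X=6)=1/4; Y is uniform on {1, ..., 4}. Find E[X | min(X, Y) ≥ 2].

57/14

P(min(X, Y) ≥ 2) = 21/32.
Summing X·P(x,y) over outcomes with min(X, Y) ≥ 2 gives 171/64.
E[X | min(X, Y) ≥ 2] = (171/64) / (21/32) = 57/14.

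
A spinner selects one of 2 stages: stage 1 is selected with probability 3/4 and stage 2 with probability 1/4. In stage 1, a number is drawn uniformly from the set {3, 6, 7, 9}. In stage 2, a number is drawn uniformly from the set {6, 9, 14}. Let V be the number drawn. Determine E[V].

E[V | stage 1] = (3+6+7+9)/4 = 25/4.
E[V | stage 2] = (6+9+14)/3 = 29/3.
By the law of total expectation,
E[V] = (3/4)·(25/4) + (1/4)·(29/3) = 341/48.

341/48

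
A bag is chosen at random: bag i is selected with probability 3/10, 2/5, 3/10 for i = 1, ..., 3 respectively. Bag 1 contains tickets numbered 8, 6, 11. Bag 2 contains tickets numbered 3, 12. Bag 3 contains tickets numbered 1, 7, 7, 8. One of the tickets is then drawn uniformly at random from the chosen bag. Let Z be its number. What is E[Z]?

289/40

E[Z | bag 1] = (8+6+11)/3 = 25/3.
E[Z | bag 2] = (3+12)/2 = 15/2.
E[Z | bag 3] = (1+7+7+8)/4 = 23/4.
By the law of total expectation,
E[Z] = (3/10)·(25/3) + (2/5)·(15/2) + (3/10)·(23/4) = 289/40.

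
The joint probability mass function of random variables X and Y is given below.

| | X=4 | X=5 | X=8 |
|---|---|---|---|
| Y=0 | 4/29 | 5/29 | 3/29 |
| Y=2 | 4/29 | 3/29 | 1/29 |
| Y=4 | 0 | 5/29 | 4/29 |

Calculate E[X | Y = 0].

65/12

P(Y = 0) = 12/29.
Σ X·P over the event = 4·(4/29) + 5·(5/29) + 8·(3/29) = 65/29.
E[X | Y = 0] = (65/29) / (12/29) = 65/12.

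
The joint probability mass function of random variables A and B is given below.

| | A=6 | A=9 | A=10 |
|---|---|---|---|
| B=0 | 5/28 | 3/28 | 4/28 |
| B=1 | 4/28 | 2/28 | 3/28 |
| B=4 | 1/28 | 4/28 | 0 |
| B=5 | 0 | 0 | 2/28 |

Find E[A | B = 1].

P(B = 1) = 9/28.
Summing A·P(A=x,B=y) over the conditioning event gives 18/7.
E[A | B = 1] = (18/7) / (9/28) = 8.

8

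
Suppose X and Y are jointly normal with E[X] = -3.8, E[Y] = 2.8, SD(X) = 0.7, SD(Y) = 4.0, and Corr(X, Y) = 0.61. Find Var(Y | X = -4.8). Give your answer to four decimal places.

For a bivariate normal, Var(Y | X=x) = σ_Y²(1 − ρ²).
Var(Y | X=-4.8) = (4.0)²·(1 − (0.61)²) = 16·0.6279 = 10.0464.

10.0464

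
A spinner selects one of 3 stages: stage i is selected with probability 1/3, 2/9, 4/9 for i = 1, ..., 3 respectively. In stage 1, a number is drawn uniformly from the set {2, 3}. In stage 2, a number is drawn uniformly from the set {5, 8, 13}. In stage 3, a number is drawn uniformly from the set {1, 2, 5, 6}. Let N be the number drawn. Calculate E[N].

E[N | stage 1] = (2+3)/2 = 5/2.
E[N | stage 2] = (5+8+13)/3 = 26/3.
E[N | stage 3] = (1+2+5+6)/4 = 7/2.
By the law of total expectation,
E[N] = (1/3)·(5/2) + (2/9)·(26/3) + (4/9)·(7/2) = 233/54.

233/54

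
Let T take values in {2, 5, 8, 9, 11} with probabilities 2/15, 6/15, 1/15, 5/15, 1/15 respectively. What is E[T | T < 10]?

P(T < 10) = 14/15.
Σ over the event: 2·2/15 + 5·2/5 + 8·1/15 + 9·1/3 = 29/5.
E[T | T < 10] = (29/5) / (14/15) = 87/14.

87/14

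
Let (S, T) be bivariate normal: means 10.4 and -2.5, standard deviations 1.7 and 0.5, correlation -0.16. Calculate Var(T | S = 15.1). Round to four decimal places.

0.2436

The conditional variance in a bivariate normal is σ_T²(1 − ρ²), independent of x.
Var(T | S=15.1) = (0.5)²·(1 − (-0.16)²) = 0.25·0.9744 = 0.2436.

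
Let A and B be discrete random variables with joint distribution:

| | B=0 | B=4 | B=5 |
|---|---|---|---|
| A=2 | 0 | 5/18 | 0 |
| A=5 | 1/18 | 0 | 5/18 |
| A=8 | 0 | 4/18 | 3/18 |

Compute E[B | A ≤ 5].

P(A ≤ 5) = 11/18.
Σ B·P over the event = 4·(5/18) + 0·(1/18) + 5·(5/18) = 5/2.
E[B | A ≤ 5] = (5/2) / (11/18) = 45/11.

45/11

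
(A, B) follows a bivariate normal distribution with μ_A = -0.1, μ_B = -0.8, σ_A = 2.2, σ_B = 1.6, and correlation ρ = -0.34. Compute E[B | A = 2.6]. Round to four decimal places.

The regression of B on A has slope ρ·σ_B/σ_A and passes through (μ_A, μ_B).
E[B | A=2.6] = -0.8 + (-0.34)·(1.6/2.2)·(2.6 − (-0.1)) = -0.8 + (-0.24727)·(2.7) = -1.4676.

-1.4676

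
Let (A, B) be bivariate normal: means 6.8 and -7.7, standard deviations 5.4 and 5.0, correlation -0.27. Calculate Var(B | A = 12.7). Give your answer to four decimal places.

The conditional variance in a bivariate normal is σ_B²(1 − ρ²), independent of x.
Var(B | A=12.7) = (5.0)²·(1 − (-0.27)²) = 25·0.9271 = 23.1775.

23.1775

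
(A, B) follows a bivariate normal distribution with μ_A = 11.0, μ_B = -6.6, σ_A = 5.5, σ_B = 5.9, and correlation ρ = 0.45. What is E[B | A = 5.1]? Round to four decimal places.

E[B | A=x] = μ_B + ρ(σ_B/σ_A)(x − μ_A) for jointly normal variables.
E[B | A=5.1] = -6.6 + (0.45)·(5.9/5.5)·(5.1 − (11.0)) = -6.6 + (0.48273)·(-5.9) = -9.4481.

-9.4481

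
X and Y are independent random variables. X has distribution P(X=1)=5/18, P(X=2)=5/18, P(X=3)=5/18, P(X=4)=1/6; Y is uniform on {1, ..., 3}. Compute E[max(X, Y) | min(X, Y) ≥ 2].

79/26

P(min(X, Y) ≥ 2) = 13/27.
Summing max(X,Y)·P(x,y) over outcomes with min(X, Y) ≥ 2 gives 79/54.
E[max(X, Y) | min(X, Y) ≥ 2] = (79/54) / (13/27) = 79/26.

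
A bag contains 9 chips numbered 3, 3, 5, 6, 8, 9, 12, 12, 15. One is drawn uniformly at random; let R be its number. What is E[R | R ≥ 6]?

P(R ≥ 6) = 2/3.
Σ over the event: 6·1/9 + 8·1/9 + 9·1/9 + 12·2/9 + 15·1/9 = 62/9.
E[R | R ≥ 6] = (62/9) / (2/3) = 31/3.

31/3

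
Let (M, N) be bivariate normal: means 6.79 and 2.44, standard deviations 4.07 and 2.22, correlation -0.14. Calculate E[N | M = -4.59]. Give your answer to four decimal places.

For a bivariate normal, E[N | M=x] = μ_N + ρ·(σ_N/σ_M)·(x − μ_M).
E[N | M=-4.59] = 2.44 + (-0.14)·(2.22/4.07)·(-4.59 − (6.79)) = 2.44 + (-0.076364)·(-11.38) = 3.3090.

3.3090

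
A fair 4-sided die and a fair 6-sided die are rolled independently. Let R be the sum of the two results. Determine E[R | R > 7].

P(R > 7) = 1/4.
Σ over the event: 8·1/8 + 9·1/12 + 10·1/24 = 13/6.
E[R | R > 7] = (13/6) / (1/4) = 26/3.

26/3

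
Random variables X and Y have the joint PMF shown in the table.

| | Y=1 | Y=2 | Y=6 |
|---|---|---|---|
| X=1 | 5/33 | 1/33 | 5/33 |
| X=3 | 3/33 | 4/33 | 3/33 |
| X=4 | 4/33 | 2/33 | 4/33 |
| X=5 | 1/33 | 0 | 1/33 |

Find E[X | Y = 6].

35/13

P(Y = 6) = 13/33.
Σ X·P over the event = 1·(5/33) + 3·(3/33) + 4·(4/33) + 5·(1/33) = 35/33.
E[X | Y = 6] = (35/33) / (13/33) = 35/13.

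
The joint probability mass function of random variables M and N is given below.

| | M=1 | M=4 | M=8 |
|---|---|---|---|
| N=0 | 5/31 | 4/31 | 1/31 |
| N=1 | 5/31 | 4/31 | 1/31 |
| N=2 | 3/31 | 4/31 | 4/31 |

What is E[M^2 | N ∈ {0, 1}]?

133/10

P(N ∈ {0, 1}) = 20/31.
Σ M^2·P over the event = 1·(5/31) + 1·(5/31) + 16·(4/31) + 16·(4/31) + 64·(1/31) + 64·(1/31) = 266/31.
E[M^2 | N ∈ {0, 1}] = (266/31) / (20/31) = 133/10.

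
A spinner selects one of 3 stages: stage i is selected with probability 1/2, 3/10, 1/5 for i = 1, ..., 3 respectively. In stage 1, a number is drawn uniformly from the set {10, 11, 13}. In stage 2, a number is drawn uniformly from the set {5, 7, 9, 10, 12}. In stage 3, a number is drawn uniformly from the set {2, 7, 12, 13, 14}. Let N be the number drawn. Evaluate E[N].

E[N | stage 1] = (10+11+13)/3 = 34/3.
E[N | stage 2] = (5+7+9+10+12)/5 = 43/5.
E[N | stage 3] = (2+7+12+13+14)/5 = 48/5.
E[N] = (1/2)·(34/3) + (3/10)·(43/5) + (1/5)·(48/5) = 61/6.

61/6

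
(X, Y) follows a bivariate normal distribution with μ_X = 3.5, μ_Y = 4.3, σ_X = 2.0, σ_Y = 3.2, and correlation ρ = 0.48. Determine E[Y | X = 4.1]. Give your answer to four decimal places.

E[Y | X=x] = μ_Y + ρ(σ_Y/σ_X)(x − μ_X) for jointly normal variables.
E[Y | X=4.1] = 4.3 + (0.48)·(3.2/2.0)·(4.1 − (3.5)) = 4.3 + (0.768)·(0.6) = 4.7608.

4.7608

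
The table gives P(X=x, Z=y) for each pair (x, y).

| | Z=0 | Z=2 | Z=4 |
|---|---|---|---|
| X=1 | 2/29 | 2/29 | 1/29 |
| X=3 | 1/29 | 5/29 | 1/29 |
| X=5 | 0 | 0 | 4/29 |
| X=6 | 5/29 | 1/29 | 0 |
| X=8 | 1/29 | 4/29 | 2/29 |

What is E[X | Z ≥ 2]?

P(Z ≥ 2) = 20/29.
Σ X·P over the event = 1·(2/29) + 1·(1/29) + 3·(5/29) + 3·(1/29) + 5·(4/29) + 6·(1/29) + 8·(4/29) + 8·(2/29) = 95/29.
E[X | Z ≥ 2] = (95/29) / (20/29) = 19/4.

19/4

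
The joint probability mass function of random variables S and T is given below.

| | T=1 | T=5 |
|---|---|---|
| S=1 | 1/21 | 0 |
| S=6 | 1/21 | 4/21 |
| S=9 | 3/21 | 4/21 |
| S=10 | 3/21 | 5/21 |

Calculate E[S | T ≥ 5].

110/13

P(T ≥ 5) = 13/21.
Σ S·P over the event = 6·(4/21) + 9·(4/21) + 10·(5/21) = 110/21.
E[S | T ≥ 5] = (110/21) / (13/21) = 110/13.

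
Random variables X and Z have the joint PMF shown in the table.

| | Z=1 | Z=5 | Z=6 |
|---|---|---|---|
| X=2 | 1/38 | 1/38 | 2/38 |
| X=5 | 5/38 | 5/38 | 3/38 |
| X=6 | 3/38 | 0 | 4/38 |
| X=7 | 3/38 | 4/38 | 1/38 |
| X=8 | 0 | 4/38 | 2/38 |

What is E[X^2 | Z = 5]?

P(Z = 5) = 7/19.
Σ X^2·P over the event = 4·(1/38) + 25·(5/38) + 49·(4/38) + 64·(4/38) = 581/38.
E[X^2 | Z = 5] = (581/38) / (7/19) = 83/2.

83/2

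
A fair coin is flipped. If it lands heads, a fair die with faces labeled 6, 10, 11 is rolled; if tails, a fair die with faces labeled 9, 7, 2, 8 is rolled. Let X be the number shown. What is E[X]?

E[X | heads] = (6+10+11)/3 = 9.
E[X | tails] = (9+7+2+8)/4 = 13/2.
E[X] = (1/2)·(9) + (1/2)·(13/2) = 31/4.

31/4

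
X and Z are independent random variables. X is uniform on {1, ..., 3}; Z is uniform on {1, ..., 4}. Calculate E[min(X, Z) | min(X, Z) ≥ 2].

Outcomes with min(X, Z) ≥ 2: (2,2), (2,3), (2,4), (3,2), (3,3), (3,4), each with probability 1/12.
E[min(X, Z) | min(X, Z) ≥ 2] = (2 + 2 + 2 + 2 + 3 + 3) / 6 = 7/3.

7/3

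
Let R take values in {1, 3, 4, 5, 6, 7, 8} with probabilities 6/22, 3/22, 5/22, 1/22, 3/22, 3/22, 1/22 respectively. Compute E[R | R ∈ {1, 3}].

5/3

P(R ∈ {1, 3}) = 9/22.
Σ over the event: 1·3/11 + 3·3/22 = 15/22.
E[R | R ∈ {1, 3}] = (15/22) / (9/22) = 5/3.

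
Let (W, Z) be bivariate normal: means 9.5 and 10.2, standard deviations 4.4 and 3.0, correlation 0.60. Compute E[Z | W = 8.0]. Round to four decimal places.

The regression of Z on W has slope ρ·σ_Z/σ_W and passes through (μ_W, μ_Z).
E[Z | W=8.0] = 10.2 + (0.60)·(3.0/4.4)·(8.0 − (9.5)) = 10.2 + (0.40909)·(-1.5) = 9.5864.

9.5864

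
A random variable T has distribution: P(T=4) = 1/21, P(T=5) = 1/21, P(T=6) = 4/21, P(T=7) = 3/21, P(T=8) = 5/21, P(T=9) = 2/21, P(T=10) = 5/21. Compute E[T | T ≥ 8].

P(T ≥ 8) = 4/7.
Σ over the event: 8·5/21 + 9·2/21 + 10·5/21 = 36/7.
E[T | T ≥ 8] = (36/7) / (4/7) = 9.

9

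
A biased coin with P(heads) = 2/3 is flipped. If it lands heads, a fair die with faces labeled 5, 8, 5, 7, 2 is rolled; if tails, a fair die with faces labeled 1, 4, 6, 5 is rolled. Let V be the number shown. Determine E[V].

E[V | heads] = (5+8+5+7+2)/5 = 27/5.
E[V | tails] = (1+4+6+5)/4 = 4.
By the law of total expectation,
E[V] = (2/3)·(27/5) + (1/3)·(4) = 74/15.

74/15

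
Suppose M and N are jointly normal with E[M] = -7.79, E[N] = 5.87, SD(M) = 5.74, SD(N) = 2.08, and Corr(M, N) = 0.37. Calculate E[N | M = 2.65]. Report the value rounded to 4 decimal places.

7.2698

For a bivariate normal, E[N | M=x] = μ_N + ρ·(σ_N/σ_M)·(x − μ_M).
E[N | M=2.65] = 5.87 + (0.37)·(2.08/5.74)·(2.65 − (-7.79)) = 5.87 + (0.13408)·(10.44) = 7.2698.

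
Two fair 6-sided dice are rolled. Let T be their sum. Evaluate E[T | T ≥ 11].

34/3

P(T ≥ 11) = 1/12.
Σ over the event: 11·1/18 + 12·1/36 = 17/18.
E[T | T ≥ 11] = (17/18) / (1/12) = 34/3.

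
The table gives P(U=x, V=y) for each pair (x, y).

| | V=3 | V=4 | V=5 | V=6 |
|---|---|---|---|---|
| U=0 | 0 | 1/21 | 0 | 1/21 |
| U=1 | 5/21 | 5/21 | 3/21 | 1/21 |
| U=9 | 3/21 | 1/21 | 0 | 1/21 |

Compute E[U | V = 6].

P(V = 6) = 1/7.
Σ U·P over the event = 0·(1/21) + 1·(1/21) + 9·(1/21) = 10/21.
E[U | V = 6] = (10/21) / (1/7) = 10/3.

10/3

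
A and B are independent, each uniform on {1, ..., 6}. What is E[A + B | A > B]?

P(A > B) = 5/12.
Summing (A+B)·P(x,y) over outcomes with A > B gives 35/12.
E[A + B | A > B] = (35/12) / (5/12) = 7.

7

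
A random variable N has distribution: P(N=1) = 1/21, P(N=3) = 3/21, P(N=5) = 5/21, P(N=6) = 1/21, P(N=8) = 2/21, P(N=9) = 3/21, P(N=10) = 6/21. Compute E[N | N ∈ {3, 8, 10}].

85/11

P(N ∈ {3, 8, 10}) = 11/21.
Σ over the event: 3·1/7 + 8·2/21 + 10·2/7 = 85/21.
E[N | N ∈ {3, 8, 10}] = (85/21) / (11/21) = 85/11.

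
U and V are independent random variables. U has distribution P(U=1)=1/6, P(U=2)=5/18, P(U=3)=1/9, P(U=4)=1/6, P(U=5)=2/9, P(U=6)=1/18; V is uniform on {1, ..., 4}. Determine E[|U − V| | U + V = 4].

P(U + V = 4) = 5/36.
Summing |U−V|·P(x,y) over outcomes with U + V = 4 gives 5/36.
E[|U − V| | U + V = 4] = (5/36) / (5/36) = 1.

1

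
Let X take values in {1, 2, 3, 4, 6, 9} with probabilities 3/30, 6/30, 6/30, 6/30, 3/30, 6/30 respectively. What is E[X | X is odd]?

P(X is odd) = 1/2.
Σ over the event: 1·1/10 + 3·1/5 + 9·1/5 = 5/2.
E[X | X is odd] = (5/2) / (1/2) = 5.

5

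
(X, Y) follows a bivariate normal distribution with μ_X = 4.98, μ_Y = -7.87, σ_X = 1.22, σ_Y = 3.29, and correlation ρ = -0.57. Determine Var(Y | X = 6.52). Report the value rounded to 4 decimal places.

7.3073

For a bivariate normal, Var(Y | X=x) = σ_Y²(1 − ρ²).
Var(Y | X=6.52) = (3.29)²·(1 − (-0.57)²) = 10.8241·0.6751 = 7.3073.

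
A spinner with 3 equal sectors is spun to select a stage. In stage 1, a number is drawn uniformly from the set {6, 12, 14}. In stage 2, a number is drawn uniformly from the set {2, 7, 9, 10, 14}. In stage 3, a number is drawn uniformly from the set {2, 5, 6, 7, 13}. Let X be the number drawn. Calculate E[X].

E[X | stage 1] = (6+12+14)/3 = 32/3.
E[X | stage 2] = (2+7+9+10+14)/5 = 42/5.
E[X | stage 3] = (2+5+6+7+13)/5 = 33/5.
E[X] = (1/3)·(32/3) + (1/3)·(42/5) + (1/3)·(33/5) = 77/9.

77/9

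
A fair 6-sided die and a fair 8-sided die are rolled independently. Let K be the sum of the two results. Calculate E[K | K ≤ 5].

4

P(K ≤ 5) = 5/24.
Σ over the event: 2·1/48 + 3·1/24 + 4·1/16 + 5·1/12 = 5/6.
E[K | K ≤ 5] = (5/6) / (5/24) = 4.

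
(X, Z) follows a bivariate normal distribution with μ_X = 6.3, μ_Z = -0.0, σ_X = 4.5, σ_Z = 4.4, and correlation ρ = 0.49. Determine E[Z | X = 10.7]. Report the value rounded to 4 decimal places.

For a bivariate normal, E[Z | X=x] = μ_Z + ρ·(σ_Z/σ_X)·(x − μ_X).
E[Z | X=10.7] = -0.0 + (0.49)·(4.4/4.5)·(10.7 − (6.3)) = -0.0 + (0.47911)·(4.4) = 2.1081.

2.1081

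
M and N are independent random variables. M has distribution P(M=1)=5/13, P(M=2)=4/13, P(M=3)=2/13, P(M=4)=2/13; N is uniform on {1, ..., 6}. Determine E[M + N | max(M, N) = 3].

14/3

P(max(M, N) = 3) = 5/26.
Summing (M+N)·P(x,y) over outcomes with max(M, N) = 3 gives 35/39.
E[M + N | max(M, N) = 3] = (35/39) / (5/26) = 14/3.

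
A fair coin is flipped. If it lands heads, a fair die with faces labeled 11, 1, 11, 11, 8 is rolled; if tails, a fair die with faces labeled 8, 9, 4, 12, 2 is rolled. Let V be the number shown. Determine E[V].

E[V | heads] = (11+1+11+11+8)/5 = 42/5.
E[V | tails] = (8+9+4+12+2)/5 = 7.
By the law of total expectation,
E[V] = (1/2)·(42/5) + (1/2)·(7) = 77/10.

77/10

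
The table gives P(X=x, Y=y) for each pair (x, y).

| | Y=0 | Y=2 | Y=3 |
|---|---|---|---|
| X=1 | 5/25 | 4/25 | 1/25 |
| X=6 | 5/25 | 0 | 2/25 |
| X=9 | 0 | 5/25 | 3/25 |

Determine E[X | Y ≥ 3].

20/3

P(Y ≥ 3) = 6/25.
Σ X·P over the event = 1·(1/25) + 6·(2/25) + 9·(3/25) = 8/5.
E[X | Y ≥ 3] = (8/5) / (6/25) = 20/3.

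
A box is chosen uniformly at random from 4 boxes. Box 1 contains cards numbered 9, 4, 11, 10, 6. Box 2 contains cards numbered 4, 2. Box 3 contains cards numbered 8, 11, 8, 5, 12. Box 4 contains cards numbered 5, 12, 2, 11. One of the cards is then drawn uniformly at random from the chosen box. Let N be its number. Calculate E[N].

E[N | box 1] = (9+4+11+10+6)/5 = 8.
E[N | box 2] = (4+2)/2 = 3.
E[N | box 3] = (8+11+8+5+12)/5 = 44/5.
E[N | box 4] = (5+12+2+11)/4 = 15/2.
E[N] = (1/4)·(8) + (1/4)·(3) + (1/4)·(44/5) + (1/4)·(15/2) = 273/40.

273/40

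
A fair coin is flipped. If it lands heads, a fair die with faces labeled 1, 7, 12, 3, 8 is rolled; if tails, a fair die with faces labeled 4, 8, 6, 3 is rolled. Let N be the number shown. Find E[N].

229/40

E[N | heads] = (1+7+12+3+8)/5 = 31/5.
E[N | tails] = (4+8+6+3)/4 = 21/4.
By the law of total expectation,
E[N] = (1/2)·(31/5) + (1/2)·(21/4) = 229/40.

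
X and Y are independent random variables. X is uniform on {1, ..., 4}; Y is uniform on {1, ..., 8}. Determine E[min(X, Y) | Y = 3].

Outcomes with Y = 3: (1,3), (2,3), (3,3), (4,3), each with probability 1/32.
E[min(X, Y) | Y = 3] = (1 + 2 + 3 + 3) / 4 = 9/4.

9/4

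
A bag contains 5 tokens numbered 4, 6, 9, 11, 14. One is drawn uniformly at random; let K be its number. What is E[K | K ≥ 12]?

14

P(K ≥ 12) = 1/5.
Σ over the event: 14·1/5 = 14/5.
E[K | K ≥ 12] = (14/5) / (1/5) = 14.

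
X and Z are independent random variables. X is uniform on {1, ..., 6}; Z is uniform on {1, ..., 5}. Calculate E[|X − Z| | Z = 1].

5/2

Outcomes with Z = 1: (1,1), (2,1), (3,1), (4,1), (5,1), (6,1), each with probability 1/30.
E[|X − Z| | Z = 1] = (0 + 1 + 2 + 3 + 4 + 5) / 6 = 5/2.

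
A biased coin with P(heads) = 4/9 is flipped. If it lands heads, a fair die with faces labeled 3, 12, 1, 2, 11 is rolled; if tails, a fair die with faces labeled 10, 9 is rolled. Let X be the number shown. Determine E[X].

707/90

E[X | heads] = (3+12+1+2+11)/5 = 29/5.
E[X | tails] = (10+9)/2 = 19/2.
E[X] = (4/9)·(29/5) + (5/9)·(19/2) = 707/90.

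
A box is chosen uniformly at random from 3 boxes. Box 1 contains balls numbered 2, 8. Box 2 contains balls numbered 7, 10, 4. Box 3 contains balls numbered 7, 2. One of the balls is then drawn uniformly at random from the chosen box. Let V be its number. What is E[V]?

11/2

E[V | box 1] = (2+8)/2 = 5.
E[V | box 2] = (7+10+4)/3 = 7.
E[V | box 3] = (7+2)/2 = 9/2.
E[V] = (1/3)·(5) + (1/3)·(7) + (1/3)·(9/2) = 11/2.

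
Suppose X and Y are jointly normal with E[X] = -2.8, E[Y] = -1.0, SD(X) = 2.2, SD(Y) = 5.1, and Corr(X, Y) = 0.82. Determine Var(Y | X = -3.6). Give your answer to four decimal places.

The conditional variance in a bivariate normal is σ_Y²(1 − ρ²), independent of x.
Var(Y | X=-3.6) = (5.1)²·(1 − (0.82)²) = 26.01·0.3276 = 8.5209.

8.5209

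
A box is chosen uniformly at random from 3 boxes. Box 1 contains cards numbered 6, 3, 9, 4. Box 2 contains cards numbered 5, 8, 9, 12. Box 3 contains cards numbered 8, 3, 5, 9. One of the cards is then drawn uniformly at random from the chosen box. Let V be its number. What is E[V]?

27/4

E[V | box 1] = (6+3+9+4)/4 = 11/2.
E[V | box 2] = (5+8+9+12)/4 = 17/2.
E[V | box 3] = (8+3+5+9)/4 = 25/4.
By the law of total expectation,
E[V] = (1/3)·(11/2) + (1/3)·(17/2) + (1/3)·(25/4) = 27/4.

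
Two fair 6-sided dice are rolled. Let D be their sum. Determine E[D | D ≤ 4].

10/3

P(D ≤ 4) = 1/6.
Σ over the event: 2·1/36 + 3·1/18 + 4·1/12 = 5/9.
E[D | D ≤ 4] = (5/9) / (1/6) = 10/3.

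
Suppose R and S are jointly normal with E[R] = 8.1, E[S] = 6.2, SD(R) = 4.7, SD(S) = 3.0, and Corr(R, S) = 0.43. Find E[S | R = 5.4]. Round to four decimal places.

For a bivariate normal, E[S | R=x] = μ_S + ρ·(σ_S/σ_R)·(x − μ_R).
E[S | R=5.4] = 6.2 + (0.43)·(3.0/4.7)·(5.4 − (8.1)) = 6.2 + (0.27447)·(-2.7) = 5.4589.

5.4589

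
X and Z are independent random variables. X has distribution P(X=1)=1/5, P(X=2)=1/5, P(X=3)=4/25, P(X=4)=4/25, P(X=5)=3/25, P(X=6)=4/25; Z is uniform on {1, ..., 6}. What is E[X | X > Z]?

P(X > Z) = 19/50.
Summing X·P(x,y) over outcomes with X > Z gives 131/75.
E[X | X > Z] = (131/75) / (19/50) = 262/57.

262/57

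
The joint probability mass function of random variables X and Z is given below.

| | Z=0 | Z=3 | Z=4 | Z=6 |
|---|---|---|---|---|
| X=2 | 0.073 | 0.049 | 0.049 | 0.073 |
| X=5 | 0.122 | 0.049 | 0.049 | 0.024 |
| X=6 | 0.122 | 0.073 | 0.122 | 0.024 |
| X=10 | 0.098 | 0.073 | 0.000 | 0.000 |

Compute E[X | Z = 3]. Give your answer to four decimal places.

P(Z = 3) = 0.244.
Σ X·P over the event = 2·(0.049) + 5·(0.049) + 6·(0.073) + 10·(0.073) = 1.511.
E[X | Z = 3] = (1.511) / (0.244) = 6.1926.

6.1926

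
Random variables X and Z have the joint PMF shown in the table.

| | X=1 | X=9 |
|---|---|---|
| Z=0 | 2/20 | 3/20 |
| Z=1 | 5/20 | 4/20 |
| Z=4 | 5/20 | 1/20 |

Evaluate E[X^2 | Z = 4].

P(Z = 4) = 3/10.
Σ X^2·P over the event = 1·(5/20) + 81·(1/20) = 43/10.
E[X^2 | Z = 4] = (43/10) / (3/10) = 43/3.

43/3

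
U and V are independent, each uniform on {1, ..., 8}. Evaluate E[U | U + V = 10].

Outcomes with U + V = 10: (2,8), (3,7), (4,6), (5,5), (6,4), (7,3), (8,2), each with probability 1/64.
E[U | U + V = 10] = (2 + 3 + 4 + 5 + 6 + 7 + 8) / 7 = 5.

5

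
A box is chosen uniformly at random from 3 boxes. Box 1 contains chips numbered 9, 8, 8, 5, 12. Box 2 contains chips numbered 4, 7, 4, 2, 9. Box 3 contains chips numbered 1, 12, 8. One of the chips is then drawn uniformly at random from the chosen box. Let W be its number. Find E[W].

E[W | box 1] = (9+8+8+5+12)/5 = 42/5.
E[W | box 2] = (4+7+4+2+9)/5 = 26/5.
E[W | box 3] = (1+12+8)/3 = 7.
E[W] = (1/3)·(42/5) + (1/3)·(26/5) + (1/3)·(7) = 103/15.

103/15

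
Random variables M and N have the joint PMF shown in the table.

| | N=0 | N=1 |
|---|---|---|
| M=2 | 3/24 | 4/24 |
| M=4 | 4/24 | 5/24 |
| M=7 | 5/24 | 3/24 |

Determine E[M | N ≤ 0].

19/4

P(N ≤ 0) = 1/2.
Σ M·P over the event = 2·(3/24) + 4·(4/24) + 7·(5/24) = 19/8.
E[M | N ≤ 0] = (19/8) / (1/2) = 19/4.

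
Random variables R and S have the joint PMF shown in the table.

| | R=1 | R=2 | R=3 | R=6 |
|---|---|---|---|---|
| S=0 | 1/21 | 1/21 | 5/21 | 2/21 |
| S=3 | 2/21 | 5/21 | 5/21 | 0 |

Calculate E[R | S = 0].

10/3

P(S = 0) = 3/7.
Σ R·P over the event = 1·(1/21) + 2·(1/21) + 3·(5/21) + 6·(2/21) = 10/7.
E[R | S = 0] = (10/7) / (3/7) = 10/3.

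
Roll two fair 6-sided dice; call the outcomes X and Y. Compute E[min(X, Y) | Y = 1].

1

P(Y = 1) = 1/6.
Summing min(X,Y)·P(x,y) over outcomes with Y = 1 gives 1/6.
E[min(X, Y) | Y = 1] = (1/6) / (1/6) = 1.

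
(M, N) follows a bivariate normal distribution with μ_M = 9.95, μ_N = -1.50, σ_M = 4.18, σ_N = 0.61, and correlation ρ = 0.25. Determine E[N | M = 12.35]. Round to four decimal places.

-1.4124

E[N | M=x] = μ_N + ρ(σ_N/σ_M)(x − μ_M) for jointly normal variables.
E[N | M=12.35] = -1.50 + (0.25)·(0.61/4.18)·(12.35 − (9.95)) = -1.50 + (0.036483)·(2.4) = -1.4124.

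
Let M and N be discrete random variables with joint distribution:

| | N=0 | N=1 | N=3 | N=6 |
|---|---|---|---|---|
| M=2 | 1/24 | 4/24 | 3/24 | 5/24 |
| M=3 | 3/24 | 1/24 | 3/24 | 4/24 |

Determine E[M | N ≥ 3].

37/15

P(N ≥ 3) = 5/8.
Σ M·P over the event = 2·(3/24) + 2·(5/24) + 3·(3/24) + 3·(4/24) = 37/24.
E[M | N ≥ 3] = (37/24) / (5/8) = 37/15.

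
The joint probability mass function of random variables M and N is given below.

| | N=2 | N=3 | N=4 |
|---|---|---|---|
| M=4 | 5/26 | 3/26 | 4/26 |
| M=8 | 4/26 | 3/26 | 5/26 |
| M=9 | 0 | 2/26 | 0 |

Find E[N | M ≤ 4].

35/12

P(M ≤ 4) = 6/13.
Σ N·P over the event = 2·(5/26) + 3·(3/26) + 4·(4/26) = 35/26.
E[N | M ≤ 4] = (35/26) / (6/13) = 35/12.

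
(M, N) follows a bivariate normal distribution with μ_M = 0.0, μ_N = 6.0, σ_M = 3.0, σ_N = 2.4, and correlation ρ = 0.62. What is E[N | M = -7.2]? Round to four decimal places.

E[N | M=x] = μ_N + ρ(σ_N/σ_M)(x − μ_M) for jointly normal variables.
E[N | M=-7.2] = 6.0 + (0.62)·(2.4/3.0)·(-7.2 − (0.0)) = 6.0 + (0.496)·(-7.2) = 2.4288.

2.4288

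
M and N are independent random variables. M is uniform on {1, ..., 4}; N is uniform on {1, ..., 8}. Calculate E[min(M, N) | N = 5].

5/2

Outcomes with N = 5: (1,5), (2,5), (3,5), (4,5), each with probability 1/32.
E[min(M, N) | N = 5] = (1 + 2 + 3 + 4) / 4 = 5/2.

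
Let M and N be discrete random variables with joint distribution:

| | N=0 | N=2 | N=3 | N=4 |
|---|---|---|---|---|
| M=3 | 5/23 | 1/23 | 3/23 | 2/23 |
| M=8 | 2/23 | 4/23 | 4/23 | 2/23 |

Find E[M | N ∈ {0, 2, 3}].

P(N ∈ {0, 2, 3}) = 19/23.
Σ M·P over the event = 3·(5/23) + 3·(1/23) + 3·(3/23) + 8·(2/23) + 8·(4/23) + 8·(4/23) = 107/23.
E[M | N ∈ {0, 2, 3}] = (107/23) / (19/23) = 107/19.

107/19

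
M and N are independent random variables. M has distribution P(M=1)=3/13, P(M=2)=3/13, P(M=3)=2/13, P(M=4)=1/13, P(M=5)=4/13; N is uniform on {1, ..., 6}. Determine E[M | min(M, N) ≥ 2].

P(min(M, N) ≥ 2) = 25/39.
Summing M·P(x,y) over outcomes with min(M, N) ≥ 2 gives 30/13.
E[M | min(M, N) ≥ 2] = (30/13) / (25/39) = 18/5.

18/5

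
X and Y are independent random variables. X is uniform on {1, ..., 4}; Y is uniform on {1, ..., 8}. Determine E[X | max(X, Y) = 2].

5/3

Outcomes with max(X, Y) = 2: (1,2), (2,1), (2,2), each with probability 1/32.
E[X | max(X, Y) = 2] = (1 + 2 + 2) / 3 = 5/3.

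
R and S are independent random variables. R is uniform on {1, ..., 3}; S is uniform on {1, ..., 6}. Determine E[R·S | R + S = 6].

22/3

Outcomes with R + S = 6: (1,5), (2,4), (3,3), each with probability 1/18.
E[R·S | R + S = 6] = (5 + 8 + 9) / 3 = 22/3.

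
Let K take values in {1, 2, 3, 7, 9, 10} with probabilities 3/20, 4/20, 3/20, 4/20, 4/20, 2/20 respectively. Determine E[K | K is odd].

P(K is odd) = 7/10.
Σ over the event: 1·3/20 + 3·3/20 + 7·1/5 + 9·1/5 = 19/5.
E[K | K is odd] = (19/5) / (7/10) = 38/7.

38/7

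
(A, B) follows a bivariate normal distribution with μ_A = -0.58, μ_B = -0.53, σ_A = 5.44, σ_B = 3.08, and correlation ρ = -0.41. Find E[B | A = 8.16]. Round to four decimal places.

-2.5588

For a bivariate normal, E[B | A=x] = μ_B + ρ·(σ_B/σ_A)·(x − μ_A).
E[B | A=8.16] = -0.53 + (-0.41)·(3.08/5.44)·(8.16 − (-0.58)) = -0.53 + (-0.23213)·(8.74) = -2.5588.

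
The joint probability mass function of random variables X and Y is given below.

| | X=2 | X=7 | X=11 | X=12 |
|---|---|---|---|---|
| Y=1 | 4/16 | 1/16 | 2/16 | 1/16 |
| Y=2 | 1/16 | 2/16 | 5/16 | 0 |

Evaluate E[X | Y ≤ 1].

P(Y ≤ 1) = 1/2.
Summing X·P(X=x,Y=y) over the conditioning event gives 49/16.
E[X | Y ≤ 1] = (49/16) / (1/2) = 49/8.

49/8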